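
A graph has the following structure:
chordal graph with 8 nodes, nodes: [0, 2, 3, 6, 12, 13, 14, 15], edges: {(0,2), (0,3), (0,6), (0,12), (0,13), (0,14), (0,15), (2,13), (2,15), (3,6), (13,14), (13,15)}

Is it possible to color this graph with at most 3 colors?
The clique on vertices [0, 2, 13, 15] has size 4 > 3, so it alone needs 4 colors.

No, G is not 3-colorable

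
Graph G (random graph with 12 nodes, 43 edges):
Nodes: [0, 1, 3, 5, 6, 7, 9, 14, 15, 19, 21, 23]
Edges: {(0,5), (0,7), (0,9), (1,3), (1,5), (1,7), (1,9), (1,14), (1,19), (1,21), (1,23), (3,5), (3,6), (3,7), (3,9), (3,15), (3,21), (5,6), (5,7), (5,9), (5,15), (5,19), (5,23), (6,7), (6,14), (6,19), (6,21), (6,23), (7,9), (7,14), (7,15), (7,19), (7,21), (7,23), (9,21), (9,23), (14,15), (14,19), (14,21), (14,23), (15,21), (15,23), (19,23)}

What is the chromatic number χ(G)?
χ(G) = 6

Clique number ω(G) = 5 (lower bound: χ ≥ ω).
Suppose a proper 5-coloring c exists. The clique [1, 3, 5, 7, 9] takes 5 distinct colors; by symmetry let c(1) = 1, c(3) = 2, c(5) = 3, c(7) = 4, c(9) = 5.
- Vertex 23: neighbors [1, 5, 7, 9] already have colors [1, 3, 4, 5] ⇒ c(23) = 2.
- Vertex 21: neighbors [1, 3, 7, 9] already have colors [1, 2, 4, 5] ⇒ c(21) = 3.
- Vertex 14: neighbors [1, 23, 21, 7] already have colors [1, 2, 3, 4] ⇒ c(14) = 5.
- Vertex 19: neighbors [1, 23, 5, 7, 14] already have colors [1, 2, 3, 4, 5] — all 5 colors blocked. Contradiction.
The forced assignments end in a contradiction, so G has no proper 5-coloring (χ ≥ 6).
The coloring below uses 6 colors, so χ(G) = 6.
A valid 6-coloring: color 1: [7]; color 2: [5, 21]; color 3: [0, 3, 23]; color 4: [1, 6, 15]; color 5: [9, 14]; color 6: [19].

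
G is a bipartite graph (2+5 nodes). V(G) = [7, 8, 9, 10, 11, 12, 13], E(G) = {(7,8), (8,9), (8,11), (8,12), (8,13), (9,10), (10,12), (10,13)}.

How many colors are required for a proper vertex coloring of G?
χ(G) = 2

Clique number ω(G) = 2 (lower bound: χ ≥ ω).
The graph is bipartite (no odd cycle), so 2 colors suffice: χ(G) = 2.
A valid 2-coloring: color 1: [8, 10]; color 2: [7, 9, 11, 12, 13].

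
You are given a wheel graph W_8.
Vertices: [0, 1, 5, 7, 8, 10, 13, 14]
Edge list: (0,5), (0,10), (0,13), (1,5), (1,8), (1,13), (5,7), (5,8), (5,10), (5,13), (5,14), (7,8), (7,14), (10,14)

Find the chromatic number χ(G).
Clique number ω(G) = 3 (lower bound: χ ≥ ω).
Odd cycle [0, 10, 14, 7, 8, 1, 13] needs 3 colors (χ ≥ 3).
Vertex 5 is adjacent to every vertex of [0, 1, 7, 8, 10, 13, 14], which already need 3 colors among themselves, so 5 needs a new color (χ ≥ 4).
The coloring below uses 4 colors, so χ(G) = 4.
A valid 4-coloring: color 1: [5]; color 2: [0, 1, 14]; color 3: [7, 10, 13]; color 4: [8].

χ(G) = 4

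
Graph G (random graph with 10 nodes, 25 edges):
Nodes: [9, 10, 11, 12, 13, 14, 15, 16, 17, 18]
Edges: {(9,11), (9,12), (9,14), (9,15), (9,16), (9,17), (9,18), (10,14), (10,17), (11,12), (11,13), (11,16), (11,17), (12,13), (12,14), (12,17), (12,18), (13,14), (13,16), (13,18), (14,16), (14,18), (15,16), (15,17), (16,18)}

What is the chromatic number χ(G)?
Clique number ω(G) = 4 (lower bound: χ ≥ ω).
The clique on [9, 14, 16, 18] has size 4, forcing χ ≥ 4, and the coloring below uses 4 colors, so χ(G) = 4.
A valid 4-coloring: color 1: [9, 10, 13]; color 2: [12, 16]; color 3: [14, 17]; color 4: [11, 15, 18].

χ(G) = 4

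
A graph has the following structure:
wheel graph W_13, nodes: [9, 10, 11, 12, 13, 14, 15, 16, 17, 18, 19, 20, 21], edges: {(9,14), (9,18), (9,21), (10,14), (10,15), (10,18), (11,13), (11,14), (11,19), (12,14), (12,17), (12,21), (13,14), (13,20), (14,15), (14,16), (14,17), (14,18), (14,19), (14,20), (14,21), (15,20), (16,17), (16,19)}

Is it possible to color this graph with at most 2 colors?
The clique on vertices [9, 14, 18] has size 3 > 2, so it alone needs 3 colors.

No, G is not 2-colorable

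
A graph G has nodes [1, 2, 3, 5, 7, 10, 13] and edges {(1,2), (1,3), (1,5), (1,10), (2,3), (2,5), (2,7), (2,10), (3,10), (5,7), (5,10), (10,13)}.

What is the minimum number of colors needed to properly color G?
Clique number ω(G) = 4 (lower bound: χ ≥ ω).
The clique on [1, 2, 3, 10] has size 4, forcing χ ≥ 4, and the coloring below uses 4 colors, so χ(G) = 4.
A valid 4-coloring: color 1: [7, 10]; color 2: [2, 13]; color 3: [3, 5]; color 4: [1].

χ(G) = 4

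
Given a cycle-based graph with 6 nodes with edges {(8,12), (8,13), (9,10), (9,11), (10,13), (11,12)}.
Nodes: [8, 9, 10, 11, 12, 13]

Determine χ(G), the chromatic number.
Clique number ω(G) = 2 (lower bound: χ ≥ ω).
The graph is bipartite (no odd cycle), so 2 colors suffice: χ(G) = 2.
A valid 2-coloring: color 1: [8, 10, 11]; color 2: [9, 12, 13].

χ(G) = 2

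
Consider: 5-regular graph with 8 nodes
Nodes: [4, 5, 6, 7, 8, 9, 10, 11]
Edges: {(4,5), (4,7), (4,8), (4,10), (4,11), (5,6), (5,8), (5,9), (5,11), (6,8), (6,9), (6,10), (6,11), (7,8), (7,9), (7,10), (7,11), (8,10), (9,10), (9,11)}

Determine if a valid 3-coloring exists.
The clique on vertices [5, 6, 9, 11] has size 4 > 3, so it alone needs 4 colors.

No, G is not 3-colorable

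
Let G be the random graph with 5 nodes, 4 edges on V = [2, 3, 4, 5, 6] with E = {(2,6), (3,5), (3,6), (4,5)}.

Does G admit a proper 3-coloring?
A valid 3-coloring: color 1: [5, 6]; color 2: [2, 3, 4].
(χ(G) = 2 ≤ 3.)

Yes, G is 3-colorable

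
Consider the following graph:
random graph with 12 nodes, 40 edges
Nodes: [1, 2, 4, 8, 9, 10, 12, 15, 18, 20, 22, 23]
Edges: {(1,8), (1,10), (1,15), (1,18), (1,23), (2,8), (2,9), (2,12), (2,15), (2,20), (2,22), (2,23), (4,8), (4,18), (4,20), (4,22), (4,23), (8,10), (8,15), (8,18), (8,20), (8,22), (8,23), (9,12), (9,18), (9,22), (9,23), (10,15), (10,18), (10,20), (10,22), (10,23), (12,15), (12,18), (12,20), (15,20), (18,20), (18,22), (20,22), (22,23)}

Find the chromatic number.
Clique number ω(G) = 5 (lower bound: χ ≥ ω).
The clique on [8, 10, 18, 20, 22] has size 5, forcing χ ≥ 5, and the coloring below uses 5 colors, so χ(G) = 5.
A valid 5-coloring: color 1: [8, 12]; color 2: [15, 22]; color 3: [18, 23]; color 4: [1, 9, 20]; color 5: [2, 4, 10].

χ(G) = 5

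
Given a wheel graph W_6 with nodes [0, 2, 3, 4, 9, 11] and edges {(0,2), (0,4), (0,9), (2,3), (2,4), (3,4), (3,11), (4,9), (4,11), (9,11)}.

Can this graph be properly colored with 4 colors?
Yes, G is 4-colorable

A valid 4-coloring: color 1: [4]; color 2: [2, 11]; color 3: [3, 9]; color 4: [0].
(χ(G) = 4 ≤ 4.)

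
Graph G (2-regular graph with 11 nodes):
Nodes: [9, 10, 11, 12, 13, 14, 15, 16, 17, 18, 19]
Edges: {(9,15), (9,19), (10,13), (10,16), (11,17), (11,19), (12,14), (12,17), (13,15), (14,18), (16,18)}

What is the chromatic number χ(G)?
χ(G) = 3

Clique number ω(G) = 2 (lower bound: χ ≥ ω).
Odd cycle [19, 9, 15, 13, 10, 16, 18, 14, 12, 17, 11] needs 3 colors (χ ≥ 3).
The coloring below uses 3 colors, so χ(G) = 3.
A valid 3-coloring: color 1: [10, 14, 15, 17, 19]; color 2: [9, 11, 12, 13, 16]; color 3: [18].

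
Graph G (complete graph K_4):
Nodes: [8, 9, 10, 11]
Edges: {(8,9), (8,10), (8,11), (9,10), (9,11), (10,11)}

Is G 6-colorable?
A valid 6-coloring: color 1: [8]; color 2: [10]; color 3: [11]; color 4: [9].
(χ(G) = 4 ≤ 6.)

Yes, G is 6-colorable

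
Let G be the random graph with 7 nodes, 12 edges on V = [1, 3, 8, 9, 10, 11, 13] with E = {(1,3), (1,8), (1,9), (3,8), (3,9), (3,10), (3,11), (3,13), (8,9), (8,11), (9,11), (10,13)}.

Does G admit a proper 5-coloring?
Yes, G is 5-colorable

A valid 5-coloring: color 1: [3]; color 2: [9, 10]; color 3: [8, 13]; color 4: [1, 11].
(χ(G) = 4 ≤ 5.)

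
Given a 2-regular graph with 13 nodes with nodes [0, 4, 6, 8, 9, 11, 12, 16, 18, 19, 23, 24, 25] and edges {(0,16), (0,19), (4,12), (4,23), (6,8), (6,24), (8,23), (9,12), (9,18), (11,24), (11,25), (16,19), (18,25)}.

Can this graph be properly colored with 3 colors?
A valid 3-coloring: color 1: [6, 11, 12, 16, 18, 23]; color 2: [0, 4, 8, 9, 24, 25]; color 3: [19].
(χ(G) = 3 ≤ 3.)

Yes, G is 3-colorable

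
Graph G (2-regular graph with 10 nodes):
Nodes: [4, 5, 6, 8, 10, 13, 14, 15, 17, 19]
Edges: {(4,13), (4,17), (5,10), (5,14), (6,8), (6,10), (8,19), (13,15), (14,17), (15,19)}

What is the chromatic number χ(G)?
Clique number ω(G) = 2 (lower bound: χ ≥ ω).
The graph is bipartite (no odd cycle), so 2 colors suffice: χ(G) = 2.
A valid 2-coloring: color 1: [4, 8, 10, 14, 15]; color 2: [5, 6, 13, 17, 19].

χ(G) = 2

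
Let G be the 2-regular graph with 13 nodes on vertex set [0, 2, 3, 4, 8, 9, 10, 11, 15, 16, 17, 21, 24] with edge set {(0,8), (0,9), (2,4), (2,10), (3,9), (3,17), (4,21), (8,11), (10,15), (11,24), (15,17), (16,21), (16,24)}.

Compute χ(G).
Clique number ω(G) = 2 (lower bound: χ ≥ ω).
Odd cycle [11, 24, 16, 21, 4, 2, 10, 15, 17, 3, 9, 0, 8] needs 3 colors (χ ≥ 3).
The coloring below uses 3 colors, so χ(G) = 3.
A valid 3-coloring: color 1: [0, 4, 10, 11, 16, 17]; color 2: [2, 8, 9, 15, 21, 24]; color 3: [3].

χ(G) = 3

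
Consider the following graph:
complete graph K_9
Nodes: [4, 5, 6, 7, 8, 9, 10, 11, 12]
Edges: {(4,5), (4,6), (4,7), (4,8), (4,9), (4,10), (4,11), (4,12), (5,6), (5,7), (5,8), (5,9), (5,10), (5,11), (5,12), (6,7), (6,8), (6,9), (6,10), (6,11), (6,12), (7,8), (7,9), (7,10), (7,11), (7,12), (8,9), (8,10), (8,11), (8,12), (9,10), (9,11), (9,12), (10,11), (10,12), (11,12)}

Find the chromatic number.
χ(G) = 9

Clique number ω(G) = 9 (lower bound: χ ≥ ω).
The clique on [4, 5, 6, 7, 8, 9, 10, 11, 12] has size 9, forcing χ ≥ 9, and the coloring below uses 9 colors, so χ(G) = 9.
A valid 9-coloring: color 1: [11]; color 2: [6]; color 3: [7]; color 4: [12]; color 5: [9]; color 6: [4]; color 7: [8]; color 8: [5]; color 9: [10].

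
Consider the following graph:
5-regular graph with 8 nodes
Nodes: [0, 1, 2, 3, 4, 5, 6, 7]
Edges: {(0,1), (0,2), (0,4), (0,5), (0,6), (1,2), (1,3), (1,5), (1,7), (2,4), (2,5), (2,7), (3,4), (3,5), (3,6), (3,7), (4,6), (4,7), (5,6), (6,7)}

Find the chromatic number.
Clique number ω(G) = 4 (lower bound: χ ≥ ω).
The clique on [0, 1, 2, 5] has size 4, forcing χ ≥ 4, and the coloring below uses 4 colors, so χ(G) = 4.
A valid 4-coloring: color 1: [1, 6]; color 2: [2, 3]; color 3: [0, 7]; color 4: [4, 5].

χ(G) = 4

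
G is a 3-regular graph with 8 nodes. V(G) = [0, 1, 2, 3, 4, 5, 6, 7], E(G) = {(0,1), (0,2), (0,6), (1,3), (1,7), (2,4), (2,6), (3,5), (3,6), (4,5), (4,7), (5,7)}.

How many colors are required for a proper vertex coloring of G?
χ(G) = 3

Clique number ω(G) = 3 (lower bound: χ ≥ ω).
The clique on [0, 2, 6] has size 3, forcing χ ≥ 3, and the coloring below uses 3 colors, so χ(G) = 3.
A valid 3-coloring: color 1: [1, 5, 6]; color 2: [2, 3, 7]; color 3: [0, 4].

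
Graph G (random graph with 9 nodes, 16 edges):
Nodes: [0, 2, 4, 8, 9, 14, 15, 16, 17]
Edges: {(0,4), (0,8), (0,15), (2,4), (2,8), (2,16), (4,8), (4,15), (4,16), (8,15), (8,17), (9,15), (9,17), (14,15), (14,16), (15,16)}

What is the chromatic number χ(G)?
Clique number ω(G) = 4 (lower bound: χ ≥ ω).
The clique on [0, 4, 8, 15] has size 4, forcing χ ≥ 4, and the coloring below uses 4 colors, so χ(G) = 4.
A valid 4-coloring: color 1: [2, 15, 17]; color 2: [4, 9, 14]; color 3: [8, 16]; color 4: [0].

χ(G) = 4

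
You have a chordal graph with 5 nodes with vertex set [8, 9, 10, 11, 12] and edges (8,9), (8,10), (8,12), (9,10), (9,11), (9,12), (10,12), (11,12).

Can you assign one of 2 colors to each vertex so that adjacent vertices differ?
The clique on vertices [8, 9, 10, 12] has size 4 > 2, so it alone needs 4 colors.

No, G is not 2-colorable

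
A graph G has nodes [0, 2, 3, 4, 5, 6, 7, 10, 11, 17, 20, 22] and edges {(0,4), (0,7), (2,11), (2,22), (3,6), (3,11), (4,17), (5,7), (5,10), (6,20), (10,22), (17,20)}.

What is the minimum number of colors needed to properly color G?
Clique number ω(G) = 2 (lower bound: χ ≥ ω).
The graph is bipartite (no odd cycle), so 2 colors suffice: χ(G) = 2.
A valid 2-coloring: color 1: [0, 5, 6, 11, 17, 22]; color 2: [2, 3, 4, 7, 10, 20].

χ(G) = 2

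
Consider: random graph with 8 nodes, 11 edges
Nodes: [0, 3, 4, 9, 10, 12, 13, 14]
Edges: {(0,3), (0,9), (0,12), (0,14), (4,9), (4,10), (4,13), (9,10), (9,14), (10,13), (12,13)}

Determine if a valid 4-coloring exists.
Yes, G is 4-colorable

A valid 4-coloring: color 1: [0, 4]; color 2: [3, 9, 13]; color 3: [10, 12, 14].
(χ(G) = 3 ≤ 4.)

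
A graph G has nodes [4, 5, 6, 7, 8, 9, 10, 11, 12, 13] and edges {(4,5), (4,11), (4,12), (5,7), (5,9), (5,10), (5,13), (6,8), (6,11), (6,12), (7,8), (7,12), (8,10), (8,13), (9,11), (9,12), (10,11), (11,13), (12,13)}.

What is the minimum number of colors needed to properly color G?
χ(G) = 2

Clique number ω(G) = 2 (lower bound: χ ≥ ω).
The graph is bipartite (no odd cycle), so 2 colors suffice: χ(G) = 2.
A valid 2-coloring: color 1: [5, 8, 11, 12]; color 2: [4, 6, 7, 9, 10, 13].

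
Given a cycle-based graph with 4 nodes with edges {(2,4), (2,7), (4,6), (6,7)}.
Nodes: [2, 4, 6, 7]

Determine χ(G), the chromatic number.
χ(G) = 2

Clique number ω(G) = 2 (lower bound: χ ≥ ω).
The graph is bipartite (no odd cycle), so 2 colors suffice: χ(G) = 2.
A valid 2-coloring: color 1: [2, 6]; color 2: [4, 7].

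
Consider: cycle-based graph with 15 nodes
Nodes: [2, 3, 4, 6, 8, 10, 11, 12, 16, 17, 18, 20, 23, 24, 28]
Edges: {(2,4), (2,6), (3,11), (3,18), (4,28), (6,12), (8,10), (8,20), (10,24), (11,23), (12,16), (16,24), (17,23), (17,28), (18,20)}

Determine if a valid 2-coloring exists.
No, G is not 2-colorable

Odd cycle [2, 6, 12, 16, 24, 10, 8, 20, 18, 3, 11, 23, 17, 28, 4] needs 3 colors (χ ≥ 3).
Hence χ(G) ≥ 3 > 2, so no proper 2-coloring exists.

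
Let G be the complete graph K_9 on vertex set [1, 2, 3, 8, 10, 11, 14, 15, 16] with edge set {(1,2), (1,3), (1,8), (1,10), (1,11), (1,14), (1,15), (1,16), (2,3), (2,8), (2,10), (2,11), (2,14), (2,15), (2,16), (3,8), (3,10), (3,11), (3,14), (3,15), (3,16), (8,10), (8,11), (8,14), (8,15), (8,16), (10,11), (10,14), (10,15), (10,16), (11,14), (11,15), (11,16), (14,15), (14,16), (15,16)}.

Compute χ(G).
Clique number ω(G) = 9 (lower bound: χ ≥ ω).
The clique on [1, 2, 3, 8, 10, 11, 14, 15, 16] has size 9, forcing χ ≥ 9, and the coloring below uses 9 colors, so χ(G) = 9.
A valid 9-coloring: color 1: [1]; color 2: [14]; color 3: [15]; color 4: [2]; color 5: [8]; color 6: [10]; color 7: [3]; color 8: [16]; color 9: [11].

χ(G) = 9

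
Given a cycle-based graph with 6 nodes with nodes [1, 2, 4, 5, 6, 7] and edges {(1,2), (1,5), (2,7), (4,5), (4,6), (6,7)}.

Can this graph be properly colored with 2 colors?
Yes, G is 2-colorable

A valid 2-coloring: color 1: [2, 5, 6]; color 2: [1, 4, 7].
(χ(G) = 2 ≤ 2.)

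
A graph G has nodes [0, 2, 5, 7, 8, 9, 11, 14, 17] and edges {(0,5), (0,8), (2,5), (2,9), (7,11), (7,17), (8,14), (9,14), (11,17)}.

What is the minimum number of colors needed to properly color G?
χ(G) = 3

Clique number ω(G) = 3 (lower bound: χ ≥ ω).
The clique on [7, 11, 17] has size 3, forcing χ ≥ 3, and the coloring below uses 3 colors, so χ(G) = 3.
A valid 3-coloring: color 1: [0, 2, 11, 14]; color 2: [5, 8, 9, 17]; color 3: [7].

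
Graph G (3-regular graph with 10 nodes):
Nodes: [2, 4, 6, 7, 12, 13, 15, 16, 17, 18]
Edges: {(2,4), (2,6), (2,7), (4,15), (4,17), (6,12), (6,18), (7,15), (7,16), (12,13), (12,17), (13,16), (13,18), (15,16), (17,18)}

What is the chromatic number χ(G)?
χ(G) = 3

Clique number ω(G) = 3 (lower bound: χ ≥ ω).
The clique on [7, 15, 16] has size 3, forcing χ ≥ 3, and the coloring below uses 3 colors, so χ(G) = 3.
A valid 3-coloring: color 1: [6, 7, 13, 17]; color 2: [2, 12, 15, 18]; color 3: [4, 16].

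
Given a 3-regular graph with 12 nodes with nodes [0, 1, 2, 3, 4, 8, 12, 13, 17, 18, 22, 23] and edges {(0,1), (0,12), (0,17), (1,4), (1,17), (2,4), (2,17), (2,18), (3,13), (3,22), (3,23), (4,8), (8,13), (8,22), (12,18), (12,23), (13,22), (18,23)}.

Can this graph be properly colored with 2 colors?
No, G is not 2-colorable

The clique on vertices [0, 1, 17] has size 3 > 2, so it alone needs 3 colors.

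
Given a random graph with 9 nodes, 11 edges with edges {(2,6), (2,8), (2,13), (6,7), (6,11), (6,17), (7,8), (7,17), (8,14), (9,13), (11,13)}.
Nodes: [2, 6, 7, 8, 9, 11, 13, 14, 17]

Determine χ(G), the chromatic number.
Clique number ω(G) = 3 (lower bound: χ ≥ ω).
The clique on [6, 7, 17] has size 3, forcing χ ≥ 3, and the coloring below uses 3 colors, so χ(G) = 3.
A valid 3-coloring: color 1: [6, 8, 13]; color 2: [2, 9, 11, 14, 17]; color 3: [7].

χ(G) = 3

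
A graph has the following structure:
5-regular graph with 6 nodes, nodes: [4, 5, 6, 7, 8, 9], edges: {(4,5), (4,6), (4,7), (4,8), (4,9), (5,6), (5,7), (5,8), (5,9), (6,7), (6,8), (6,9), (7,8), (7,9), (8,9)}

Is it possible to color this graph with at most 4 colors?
The clique on vertices [4, 5, 6, 7, 8, 9] has size 6 > 4, so it alone needs 6 colors.

No, G is not 4-colorable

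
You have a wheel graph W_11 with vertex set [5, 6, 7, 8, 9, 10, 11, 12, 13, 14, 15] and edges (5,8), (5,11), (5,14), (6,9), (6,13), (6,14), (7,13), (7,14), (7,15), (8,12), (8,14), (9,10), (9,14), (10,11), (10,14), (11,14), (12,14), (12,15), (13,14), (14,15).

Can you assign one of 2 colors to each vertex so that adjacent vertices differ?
No, G is not 2-colorable

The clique on vertices [5, 8, 14] has size 3 > 2, so it alone needs 3 colors.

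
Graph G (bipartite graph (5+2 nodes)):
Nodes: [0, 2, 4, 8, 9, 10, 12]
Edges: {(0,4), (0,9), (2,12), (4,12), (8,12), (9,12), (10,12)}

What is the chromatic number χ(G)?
χ(G) = 2

Clique number ω(G) = 2 (lower bound: χ ≥ ω).
The graph is bipartite (no odd cycle), so 2 colors suffice: χ(G) = 2.
A valid 2-coloring: color 1: [0, 12]; color 2: [2, 4, 8, 9, 10].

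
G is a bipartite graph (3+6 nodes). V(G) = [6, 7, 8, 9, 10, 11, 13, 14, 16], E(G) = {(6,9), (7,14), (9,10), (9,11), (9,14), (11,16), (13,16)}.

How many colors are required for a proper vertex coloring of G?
Clique number ω(G) = 2 (lower bound: χ ≥ ω).
The graph is bipartite (no odd cycle), so 2 colors suffice: χ(G) = 2.
A valid 2-coloring: color 1: [7, 8, 9, 16]; color 2: [6, 10, 11, 13, 14].

χ(G) = 2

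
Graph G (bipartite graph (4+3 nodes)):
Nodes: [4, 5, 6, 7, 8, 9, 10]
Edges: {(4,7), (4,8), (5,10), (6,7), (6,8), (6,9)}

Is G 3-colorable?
A valid 3-coloring: color 1: [4, 5, 6]; color 2: [7, 8, 9, 10].
(χ(G) = 2 ≤ 3.)

Yes, G is 3-colorable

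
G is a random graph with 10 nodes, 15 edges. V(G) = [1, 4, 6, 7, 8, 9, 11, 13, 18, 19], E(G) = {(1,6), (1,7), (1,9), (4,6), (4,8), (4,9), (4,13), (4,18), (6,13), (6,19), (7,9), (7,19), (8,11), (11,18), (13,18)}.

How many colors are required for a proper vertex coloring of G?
χ(G) = 3

Clique number ω(G) = 3 (lower bound: χ ≥ ω).
The clique on [1, 7, 9] has size 3, forcing χ ≥ 3, and the coloring below uses 3 colors, so χ(G) = 3.
A valid 3-coloring: color 1: [4, 7, 11]; color 2: [6, 8, 9, 18]; color 3: [1, 13, 19].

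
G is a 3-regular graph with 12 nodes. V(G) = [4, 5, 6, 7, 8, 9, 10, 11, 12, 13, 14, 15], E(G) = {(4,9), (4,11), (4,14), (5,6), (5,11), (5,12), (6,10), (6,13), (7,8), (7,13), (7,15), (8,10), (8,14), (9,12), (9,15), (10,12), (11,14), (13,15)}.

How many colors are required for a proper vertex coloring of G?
Clique number ω(G) = 3 (lower bound: χ ≥ ω).
The clique on [4, 11, 14] has size 3, forcing χ ≥ 3, and the coloring below uses 3 colors, so χ(G) = 3.
A valid 3-coloring: color 1: [5, 7, 9, 10, 14]; color 2: [4, 6, 8, 12, 15]; color 3: [11, 13].

χ(G) = 3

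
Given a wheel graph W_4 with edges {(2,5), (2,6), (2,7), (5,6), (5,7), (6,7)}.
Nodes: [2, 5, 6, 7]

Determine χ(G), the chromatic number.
Clique number ω(G) = 4 (lower bound: χ ≥ ω).
The clique on [2, 5, 6, 7] has size 4, forcing χ ≥ 4, and the coloring below uses 4 colors, so χ(G) = 4.
A valid 4-coloring: color 1: [6]; color 2: [5]; color 3: [7]; color 4: [2].

χ(G) = 4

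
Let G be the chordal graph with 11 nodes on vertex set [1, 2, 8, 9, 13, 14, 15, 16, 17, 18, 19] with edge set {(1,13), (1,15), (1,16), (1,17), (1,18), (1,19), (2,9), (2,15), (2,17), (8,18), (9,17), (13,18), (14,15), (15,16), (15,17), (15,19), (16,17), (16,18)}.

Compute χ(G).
Clique number ω(G) = 4 (lower bound: χ ≥ ω).
The clique on [1, 15, 16, 17] has size 4, forcing χ ≥ 4, and the coloring below uses 4 colors, so χ(G) = 4.
A valid 4-coloring: color 1: [9, 15, 18]; color 2: [1, 2, 8, 14]; color 3: [13, 17, 19]; color 4: [16].

χ(G) = 4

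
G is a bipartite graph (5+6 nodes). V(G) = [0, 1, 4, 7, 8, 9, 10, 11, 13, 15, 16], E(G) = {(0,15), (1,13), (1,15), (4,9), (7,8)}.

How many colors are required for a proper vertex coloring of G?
χ(G) = 2

Clique number ω(G) = 2 (lower bound: χ ≥ ω).
The graph is bipartite (no odd cycle), so 2 colors suffice: χ(G) = 2.
A valid 2-coloring: color 1: [8, 9, 10, 11, 13, 15, 16]; color 2: [0, 1, 4, 7].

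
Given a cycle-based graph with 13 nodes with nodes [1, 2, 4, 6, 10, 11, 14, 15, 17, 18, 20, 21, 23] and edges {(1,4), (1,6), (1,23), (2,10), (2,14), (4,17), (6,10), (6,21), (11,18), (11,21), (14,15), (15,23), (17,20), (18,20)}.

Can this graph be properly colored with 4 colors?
Yes, G is 4-colorable

A valid 4-coloring: color 1: [2, 4, 6, 11, 15, 20]; color 2: [1, 10, 14, 17, 18, 21]; color 3: [23].
(χ(G) = 3 ≤ 4.)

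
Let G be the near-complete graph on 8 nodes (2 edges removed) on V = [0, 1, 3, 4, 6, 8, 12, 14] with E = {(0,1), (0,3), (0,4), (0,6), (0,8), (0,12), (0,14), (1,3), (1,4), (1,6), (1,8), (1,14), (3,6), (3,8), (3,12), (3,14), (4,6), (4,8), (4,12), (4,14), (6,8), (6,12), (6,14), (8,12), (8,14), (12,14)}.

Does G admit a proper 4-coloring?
No, G is not 4-colorable

The clique on vertices [0, 1, 3, 6, 8, 14] has size 6 > 4, so it alone needs 6 colors.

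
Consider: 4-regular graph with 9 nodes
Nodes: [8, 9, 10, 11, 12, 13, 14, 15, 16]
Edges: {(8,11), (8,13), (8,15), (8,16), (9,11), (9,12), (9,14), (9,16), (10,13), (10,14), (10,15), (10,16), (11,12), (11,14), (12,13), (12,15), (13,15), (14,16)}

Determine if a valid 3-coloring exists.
No, G is not 3-colorable

Suppose a proper 3-coloring c exists. The clique [8, 13, 15] takes 3 distinct colors; by symmetry let c(8) = 1, c(13) = 2, c(15) = 3.
- Vertex 10: neighbors [13, 15] already have colors [2, 3] ⇒ c(10) = 1.
- Vertex 12: neighbors [13, 15] already have colors [2, 3] ⇒ c(12) = 1.
- Vertex 9: neighbors [12] already have colors [1]; try each remaining color.
- Case c(9) = 2:
  - Vertex 14: neighbors [10, 9] already have colors [1, 2] ⇒ c(14) = 3.
  - Vertex 11: neighbors [8, 9, 14] already have colors [1, 2, 3] — all 3 colors blocked. Contradiction.
- Case c(9) = 3:
  - Vertex 14: neighbors [10, 9] already have colors [1, 3] ⇒ c(14) = 2.
  - Vertex 11: neighbors [8, 14, 9] already have colors [1, 2, 3] — all 3 colors blocked. Contradiction.
Every case ends in a contradiction, so G has no proper 3-coloring (χ ≥ 4).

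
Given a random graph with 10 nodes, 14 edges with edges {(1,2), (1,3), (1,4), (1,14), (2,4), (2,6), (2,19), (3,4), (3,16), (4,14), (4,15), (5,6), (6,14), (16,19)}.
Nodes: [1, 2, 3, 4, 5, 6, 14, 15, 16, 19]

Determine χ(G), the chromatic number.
Clique number ω(G) = 3 (lower bound: χ ≥ ω).
The clique on [1, 2, 4] has size 3, forcing χ ≥ 3, and the coloring below uses 3 colors, so χ(G) = 3.
A valid 3-coloring: color 1: [4, 6, 16]; color 2: [2, 3, 5, 14, 15]; color 3: [1, 19].

χ(G) = 3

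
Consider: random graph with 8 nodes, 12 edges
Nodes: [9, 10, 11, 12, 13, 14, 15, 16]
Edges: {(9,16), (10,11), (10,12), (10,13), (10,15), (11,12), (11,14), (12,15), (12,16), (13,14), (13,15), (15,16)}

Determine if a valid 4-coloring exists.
Yes, G is 4-colorable

A valid 4-coloring: color 1: [10, 14, 16]; color 2: [9, 12, 13]; color 3: [11, 15].
(χ(G) = 3 ≤ 4.)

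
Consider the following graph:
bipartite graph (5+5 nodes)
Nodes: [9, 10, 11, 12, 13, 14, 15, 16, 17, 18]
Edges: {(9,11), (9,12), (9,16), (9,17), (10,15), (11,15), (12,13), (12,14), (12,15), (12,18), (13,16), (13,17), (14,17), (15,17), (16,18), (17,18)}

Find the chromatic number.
Clique number ω(G) = 2 (lower bound: χ ≥ ω).
The graph is bipartite (no odd cycle), so 2 colors suffice: χ(G) = 2.
A valid 2-coloring: color 1: [10, 11, 12, 16, 17]; color 2: [9, 13, 14, 15, 18].

χ(G) = 2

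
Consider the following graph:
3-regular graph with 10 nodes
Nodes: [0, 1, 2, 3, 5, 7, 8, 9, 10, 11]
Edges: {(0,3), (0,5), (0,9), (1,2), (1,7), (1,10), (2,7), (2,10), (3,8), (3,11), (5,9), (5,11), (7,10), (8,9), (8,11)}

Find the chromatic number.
χ(G) = 4

Clique number ω(G) = 4 (lower bound: χ ≥ ω).
The clique on [1, 2, 7, 10] has size 4, forcing χ ≥ 4, and the coloring below uses 4 colors, so χ(G) = 4.
A valid 4-coloring: color 1: [2, 9, 11]; color 2: [3, 5, 10]; color 3: [0, 7, 8]; color 4: [1].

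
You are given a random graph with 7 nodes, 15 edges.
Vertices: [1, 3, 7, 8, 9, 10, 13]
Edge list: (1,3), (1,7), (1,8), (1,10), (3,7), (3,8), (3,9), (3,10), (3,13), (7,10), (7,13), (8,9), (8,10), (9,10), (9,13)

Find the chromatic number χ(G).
χ(G) = 4

Clique number ω(G) = 4 (lower bound: χ ≥ ω).
The clique on [1, 3, 8, 10] has size 4, forcing χ ≥ 4, and the coloring below uses 4 colors, so χ(G) = 4.
A valid 4-coloring: color 1: [3]; color 2: [10, 13]; color 3: [1, 9]; color 4: [7, 8].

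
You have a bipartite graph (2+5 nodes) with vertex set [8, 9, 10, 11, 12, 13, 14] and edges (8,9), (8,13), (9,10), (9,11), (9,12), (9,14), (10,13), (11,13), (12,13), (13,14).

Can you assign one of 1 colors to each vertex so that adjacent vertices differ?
No, G is not 1-colorable

Edge (8,9) forces its endpoints to differ, so 1 color is not enough.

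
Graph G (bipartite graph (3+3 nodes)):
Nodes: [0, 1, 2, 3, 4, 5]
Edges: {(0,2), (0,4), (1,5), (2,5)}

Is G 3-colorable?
A valid 3-coloring: color 1: [0, 3, 5]; color 2: [1, 2, 4].
(χ(G) = 2 ≤ 3.)

Yes, G is 3-colorable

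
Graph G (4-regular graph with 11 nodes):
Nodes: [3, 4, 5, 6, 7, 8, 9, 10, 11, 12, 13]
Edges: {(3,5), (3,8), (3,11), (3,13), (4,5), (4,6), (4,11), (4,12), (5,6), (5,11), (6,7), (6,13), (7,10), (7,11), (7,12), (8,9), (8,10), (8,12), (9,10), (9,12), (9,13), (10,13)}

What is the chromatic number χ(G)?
Clique number ω(G) = 3 (lower bound: χ ≥ ω).
The clique on [3, 5, 11] has size 3, forcing χ ≥ 3, and the coloring below uses 3 colors, so χ(G) = 3.
A valid 3-coloring: color 1: [5, 7, 8, 13]; color 2: [6, 10, 11, 12]; color 3: [3, 4, 9].

χ(G) = 3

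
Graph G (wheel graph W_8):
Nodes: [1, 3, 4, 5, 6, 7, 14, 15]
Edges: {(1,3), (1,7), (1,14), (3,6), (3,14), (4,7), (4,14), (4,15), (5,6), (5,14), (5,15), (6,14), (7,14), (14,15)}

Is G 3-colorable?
No, G is not 3-colorable

Odd cycle [15, 5, 6, 3, 1, 7, 4] needs 3 colors (χ ≥ 3).
Vertex 14 is adjacent to every vertex of [1, 3, 4, 5, 6, 7, 15], which already need 3 colors among themselves, so 14 needs a new color (χ ≥ 4).
Hence χ(G) ≥ 4 > 3, so no proper 3-coloring exists.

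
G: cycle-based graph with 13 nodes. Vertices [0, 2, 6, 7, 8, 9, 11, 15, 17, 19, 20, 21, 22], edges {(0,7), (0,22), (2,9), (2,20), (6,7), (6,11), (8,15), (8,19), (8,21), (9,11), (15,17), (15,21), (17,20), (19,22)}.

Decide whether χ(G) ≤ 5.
Yes, G is 5-colorable

A valid 5-coloring: color 1: [2, 7, 8, 11, 17, 22]; color 2: [0, 6, 9, 15, 19, 20]; color 3: [21].
(χ(G) = 3 ≤ 5.)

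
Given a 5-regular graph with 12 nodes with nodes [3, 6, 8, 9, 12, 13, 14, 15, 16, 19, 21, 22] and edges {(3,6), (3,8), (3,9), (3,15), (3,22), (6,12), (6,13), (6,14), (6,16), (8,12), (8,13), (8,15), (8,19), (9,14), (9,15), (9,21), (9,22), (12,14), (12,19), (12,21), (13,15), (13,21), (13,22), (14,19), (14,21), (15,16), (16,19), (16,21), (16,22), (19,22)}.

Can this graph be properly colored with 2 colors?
The clique on vertices [3, 8, 15] has size 3 > 2, so it alone needs 3 colors.

No, G is not 2-colorable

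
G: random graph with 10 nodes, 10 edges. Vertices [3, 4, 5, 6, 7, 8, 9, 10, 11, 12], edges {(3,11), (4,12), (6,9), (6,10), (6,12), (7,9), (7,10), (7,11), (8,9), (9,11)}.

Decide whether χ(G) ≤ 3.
A valid 3-coloring: color 1: [3, 5, 9, 10, 12]; color 2: [4, 6, 7, 8]; color 3: [11].
(χ(G) = 3 ≤ 3.)

Yes, G is 3-colorable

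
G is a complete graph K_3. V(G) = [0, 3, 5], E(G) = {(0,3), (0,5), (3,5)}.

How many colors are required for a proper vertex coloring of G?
Clique number ω(G) = 3 (lower bound: χ ≥ ω).
The clique on [0, 3, 5] has size 3, forcing χ ≥ 3, and the coloring below uses 3 colors, so χ(G) = 3.
A valid 3-coloring: color 1: [3]; color 2: [5]; color 3: [0].

χ(G) = 3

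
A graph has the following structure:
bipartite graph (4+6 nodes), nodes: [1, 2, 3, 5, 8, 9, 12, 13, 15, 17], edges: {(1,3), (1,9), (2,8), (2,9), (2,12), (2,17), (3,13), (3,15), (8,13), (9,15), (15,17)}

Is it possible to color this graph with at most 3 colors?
Yes, G is 3-colorable

A valid 3-coloring: color 1: [1, 2, 5, 13, 15]; color 2: [3, 8, 9, 12, 17].
(χ(G) = 2 ≤ 3.)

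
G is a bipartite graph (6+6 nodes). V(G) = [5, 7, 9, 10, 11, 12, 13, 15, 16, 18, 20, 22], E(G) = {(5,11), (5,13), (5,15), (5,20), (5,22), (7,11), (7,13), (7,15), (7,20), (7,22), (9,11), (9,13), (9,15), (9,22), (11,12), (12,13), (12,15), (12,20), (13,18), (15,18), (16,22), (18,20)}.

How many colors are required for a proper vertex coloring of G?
Clique number ω(G) = 2 (lower bound: χ ≥ ω).
The graph is bipartite (no odd cycle), so 2 colors suffice: χ(G) = 2.
A valid 2-coloring: color 1: [5, 7, 9, 10, 12, 16, 18]; color 2: [11, 13, 15, 20, 22].

χ(G) = 2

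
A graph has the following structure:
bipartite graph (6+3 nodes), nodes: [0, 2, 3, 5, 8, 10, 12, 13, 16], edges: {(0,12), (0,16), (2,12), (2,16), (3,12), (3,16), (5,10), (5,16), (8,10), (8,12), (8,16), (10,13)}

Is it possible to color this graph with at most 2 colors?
Yes, G is 2-colorable

A valid 2-coloring: color 1: [10, 12, 16]; color 2: [0, 2, 3, 5, 8, 13].
(χ(G) = 2 ≤ 2.)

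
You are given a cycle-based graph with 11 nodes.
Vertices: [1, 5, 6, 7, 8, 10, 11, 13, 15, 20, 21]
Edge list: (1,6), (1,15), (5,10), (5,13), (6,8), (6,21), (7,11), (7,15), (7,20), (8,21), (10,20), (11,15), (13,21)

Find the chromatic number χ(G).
Clique number ω(G) = 3 (lower bound: χ ≥ ω).
The clique on [6, 8, 21] has size 3, forcing χ ≥ 3, and the coloring below uses 3 colors, so χ(G) = 3.
A valid 3-coloring: color 1: [1, 7, 10, 21]; color 2: [6, 13, 15, 20]; color 3: [5, 8, 11].

χ(G) = 3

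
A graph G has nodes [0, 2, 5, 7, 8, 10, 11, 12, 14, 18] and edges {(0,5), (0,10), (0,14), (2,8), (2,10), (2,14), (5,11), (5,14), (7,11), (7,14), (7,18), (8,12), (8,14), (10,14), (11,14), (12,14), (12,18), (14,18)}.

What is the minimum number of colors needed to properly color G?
χ(G) = 4

Clique number ω(G) = 3 (lower bound: χ ≥ ω).
Odd cycle [11, 7, 18, 12, 8, 2, 10, 0, 5] needs 3 colors (χ ≥ 3).
Vertex 14 is adjacent to every vertex of [0, 2, 5, 7, 8, 10, 11, 12, 18], which already need 3 colors among themselves, so 14 needs a new color (χ ≥ 4).
The coloring below uses 4 colors, so χ(G) = 4.
A valid 4-coloring: color 1: [14]; color 2: [0, 8, 11, 18]; color 3: [2, 5, 7, 12]; color 4: [10].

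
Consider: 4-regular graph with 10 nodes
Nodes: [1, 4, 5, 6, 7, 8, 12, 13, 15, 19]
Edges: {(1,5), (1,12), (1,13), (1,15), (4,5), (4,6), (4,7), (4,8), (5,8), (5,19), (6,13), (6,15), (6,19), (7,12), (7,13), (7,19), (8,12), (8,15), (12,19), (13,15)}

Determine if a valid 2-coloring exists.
No, G is not 2-colorable

The clique on vertices [1, 13, 15] has size 3 > 2, so it alone needs 3 colors.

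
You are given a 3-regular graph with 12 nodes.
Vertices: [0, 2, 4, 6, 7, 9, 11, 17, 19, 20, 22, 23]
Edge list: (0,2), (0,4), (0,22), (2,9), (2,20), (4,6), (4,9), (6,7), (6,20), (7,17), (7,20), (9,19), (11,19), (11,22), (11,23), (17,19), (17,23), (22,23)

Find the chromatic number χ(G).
Clique number ω(G) = 3 (lower bound: χ ≥ ω).
The clique on [6, 7, 20] has size 3, forcing χ ≥ 3, and the coloring below uses 3 colors, so χ(G) = 3.
A valid 3-coloring: color 1: [2, 4, 7, 19, 22]; color 2: [0, 9, 11, 17, 20]; color 3: [6, 23].

χ(G) = 3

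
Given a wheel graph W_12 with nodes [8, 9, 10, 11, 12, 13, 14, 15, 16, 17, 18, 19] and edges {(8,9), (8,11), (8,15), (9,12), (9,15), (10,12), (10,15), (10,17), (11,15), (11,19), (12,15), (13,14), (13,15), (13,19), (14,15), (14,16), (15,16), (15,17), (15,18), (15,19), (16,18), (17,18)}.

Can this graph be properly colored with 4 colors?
A valid 4-coloring: color 1: [15]; color 2: [9, 11, 13, 16, 17]; color 3: [8, 10, 14, 18, 19]; color 4: [12].
(χ(G) = 4 ≤ 4.)

Yes, G is 4-colorable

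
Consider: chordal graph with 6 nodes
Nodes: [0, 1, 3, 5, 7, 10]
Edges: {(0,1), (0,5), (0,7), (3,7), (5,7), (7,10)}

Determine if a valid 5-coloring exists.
A valid 5-coloring: color 1: [1, 7]; color 2: [0, 3, 10]; color 3: [5].
(χ(G) = 3 ≤ 5.)

Yes, G is 5-colorable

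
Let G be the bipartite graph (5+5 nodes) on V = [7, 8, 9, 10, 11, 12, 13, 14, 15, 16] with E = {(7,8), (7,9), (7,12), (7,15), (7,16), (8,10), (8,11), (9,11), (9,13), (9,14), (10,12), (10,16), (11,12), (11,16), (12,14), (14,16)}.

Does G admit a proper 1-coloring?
Edge (7,8) forces its endpoints to differ, so 1 color is not enough.

No, G is not 1-colorable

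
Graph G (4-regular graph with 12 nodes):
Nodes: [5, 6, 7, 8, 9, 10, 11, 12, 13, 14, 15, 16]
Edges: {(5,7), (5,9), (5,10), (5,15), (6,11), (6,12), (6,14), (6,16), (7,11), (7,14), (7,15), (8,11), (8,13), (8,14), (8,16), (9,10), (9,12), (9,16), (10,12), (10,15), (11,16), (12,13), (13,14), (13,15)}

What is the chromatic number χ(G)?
χ(G) = 3

Clique number ω(G) = 3 (lower bound: χ ≥ ω).
The clique on [5, 9, 10] has size 3, forcing χ ≥ 3, and the coloring below uses 3 colors, so χ(G) = 3.
A valid 3-coloring: color 1: [5, 11, 12, 14]; color 2: [7, 10, 13, 16]; color 3: [6, 8, 9, 15].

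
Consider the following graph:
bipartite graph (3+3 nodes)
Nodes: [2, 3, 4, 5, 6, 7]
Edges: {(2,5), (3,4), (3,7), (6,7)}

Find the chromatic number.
Clique number ω(G) = 2 (lower bound: χ ≥ ω).
The graph is bipartite (no odd cycle), so 2 colors suffice: χ(G) = 2.
A valid 2-coloring: color 1: [4, 5, 7]; color 2: [2, 3, 6].

χ(G) = 2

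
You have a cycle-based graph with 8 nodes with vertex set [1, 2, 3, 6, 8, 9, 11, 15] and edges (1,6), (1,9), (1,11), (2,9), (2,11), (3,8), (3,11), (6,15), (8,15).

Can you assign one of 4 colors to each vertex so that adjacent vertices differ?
A valid 4-coloring: color 1: [6, 8, 9, 11]; color 2: [1, 2, 3, 15].
(χ(G) = 2 ≤ 4.)

Yes, G is 4-colorable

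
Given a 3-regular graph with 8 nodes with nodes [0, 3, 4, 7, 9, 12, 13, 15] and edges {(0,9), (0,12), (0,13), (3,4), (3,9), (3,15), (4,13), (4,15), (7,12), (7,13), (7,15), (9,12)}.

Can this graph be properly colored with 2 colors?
No, G is not 2-colorable

The clique on vertices [0, 9, 12] has size 3 > 2, so it alone needs 3 colors.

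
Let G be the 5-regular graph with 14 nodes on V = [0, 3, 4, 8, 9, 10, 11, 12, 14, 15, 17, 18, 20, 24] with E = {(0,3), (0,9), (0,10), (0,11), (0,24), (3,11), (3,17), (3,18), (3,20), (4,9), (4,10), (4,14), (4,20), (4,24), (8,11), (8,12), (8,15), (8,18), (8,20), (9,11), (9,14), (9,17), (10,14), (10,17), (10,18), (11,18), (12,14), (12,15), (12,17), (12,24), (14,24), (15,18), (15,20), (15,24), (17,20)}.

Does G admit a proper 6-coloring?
A valid 6-coloring: color 1: [3, 8, 9, 10, 24]; color 2: [11, 14, 15, 17]; color 3: [0, 4, 12, 18]; color 4: [20].
(χ(G) = 4 ≤ 6.)

Yes, G is 6-colorable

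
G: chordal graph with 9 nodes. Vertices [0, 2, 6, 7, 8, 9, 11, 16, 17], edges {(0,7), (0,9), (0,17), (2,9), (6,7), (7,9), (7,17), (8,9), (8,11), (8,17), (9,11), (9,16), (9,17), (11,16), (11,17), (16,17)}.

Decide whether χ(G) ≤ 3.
No, G is not 3-colorable

The clique on vertices [0, 7, 9, 17] has size 4 > 3, so it alone needs 4 colors.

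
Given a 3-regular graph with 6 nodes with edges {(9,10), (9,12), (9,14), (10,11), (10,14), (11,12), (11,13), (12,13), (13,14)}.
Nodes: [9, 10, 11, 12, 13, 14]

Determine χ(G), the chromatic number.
Clique number ω(G) = 3 (lower bound: χ ≥ ω).
The clique on [9, 10, 14] has size 3, forcing χ ≥ 3, and the coloring below uses 3 colors, so χ(G) = 3.
A valid 3-coloring: color 1: [12, 14]; color 2: [9, 11]; color 3: [10, 13].

χ(G) = 3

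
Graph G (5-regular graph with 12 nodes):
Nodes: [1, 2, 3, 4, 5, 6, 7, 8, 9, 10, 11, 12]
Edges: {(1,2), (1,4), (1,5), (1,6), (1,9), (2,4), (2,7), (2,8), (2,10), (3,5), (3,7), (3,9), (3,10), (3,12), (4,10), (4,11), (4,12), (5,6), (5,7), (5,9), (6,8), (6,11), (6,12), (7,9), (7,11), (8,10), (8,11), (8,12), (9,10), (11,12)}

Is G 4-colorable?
Yes, G is 4-colorable

A valid 4-coloring: color 1: [2, 3, 6]; color 2: [4, 5, 8]; color 3: [1, 7, 10, 12]; color 4: [9, 11].
(χ(G) = 4 ≤ 4.)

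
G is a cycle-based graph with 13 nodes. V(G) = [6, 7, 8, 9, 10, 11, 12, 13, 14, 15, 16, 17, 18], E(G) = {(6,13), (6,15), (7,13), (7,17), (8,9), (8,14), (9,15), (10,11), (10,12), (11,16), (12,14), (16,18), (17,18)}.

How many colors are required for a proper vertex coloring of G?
Clique number ω(G) = 2 (lower bound: χ ≥ ω).
Odd cycle [17, 18, 16, 11, 10, 12, 14, 8, 9, 15, 6, 13, 7] needs 3 colors (χ ≥ 3).
The coloring below uses 3 colors, so χ(G) = 3.
A valid 3-coloring: color 1: [9, 10, 13, 14, 16, 17]; color 2: [7, 8, 11, 12, 15, 18]; color 3: [6].

χ(G) = 3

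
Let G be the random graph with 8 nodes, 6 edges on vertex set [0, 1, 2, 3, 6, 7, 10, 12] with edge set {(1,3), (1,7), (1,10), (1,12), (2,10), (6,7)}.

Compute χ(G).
χ(G) = 2

Clique number ω(G) = 2 (lower bound: χ ≥ ω).
The graph is bipartite (no odd cycle), so 2 colors suffice: χ(G) = 2.
A valid 2-coloring: color 1: [0, 1, 2, 6]; color 2: [3, 7, 10, 12].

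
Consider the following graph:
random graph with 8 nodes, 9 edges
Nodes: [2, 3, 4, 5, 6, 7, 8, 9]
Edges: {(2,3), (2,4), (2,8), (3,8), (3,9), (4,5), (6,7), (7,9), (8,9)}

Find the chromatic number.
Clique number ω(G) = 3 (lower bound: χ ≥ ω).
The clique on [2, 3, 8] has size 3, forcing χ ≥ 3, and the coloring below uses 3 colors, so χ(G) = 3.
A valid 3-coloring: color 1: [2, 5, 6, 9]; color 2: [4, 7, 8]; color 3: [3].

χ(G) = 3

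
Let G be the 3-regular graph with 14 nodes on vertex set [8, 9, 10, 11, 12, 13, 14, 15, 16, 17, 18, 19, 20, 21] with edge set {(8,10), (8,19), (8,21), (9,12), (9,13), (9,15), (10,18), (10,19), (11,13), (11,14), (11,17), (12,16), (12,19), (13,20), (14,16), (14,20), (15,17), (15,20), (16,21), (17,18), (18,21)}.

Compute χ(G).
χ(G) = 3

Clique number ω(G) = 3 (lower bound: χ ≥ ω).
The clique on [8, 10, 19] has size 3, forcing χ ≥ 3, and the coloring below uses 3 colors, so χ(G) = 3.
A valid 3-coloring: color 1: [8, 9, 11, 16, 18, 20]; color 2: [13, 14, 17, 19, 21]; color 3: [10, 12, 15].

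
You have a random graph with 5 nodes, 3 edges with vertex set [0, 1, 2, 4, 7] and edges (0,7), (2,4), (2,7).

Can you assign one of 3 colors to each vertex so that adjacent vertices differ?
A valid 3-coloring: color 1: [0, 1, 2]; color 2: [4, 7].
(χ(G) = 2 ≤ 3.)

Yes, G is 3-colorable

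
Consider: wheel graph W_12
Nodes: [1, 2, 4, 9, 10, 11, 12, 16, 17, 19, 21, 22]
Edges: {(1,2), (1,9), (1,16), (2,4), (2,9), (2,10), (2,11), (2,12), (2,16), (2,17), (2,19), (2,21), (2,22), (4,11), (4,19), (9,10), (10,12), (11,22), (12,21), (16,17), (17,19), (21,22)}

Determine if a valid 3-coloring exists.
Odd cycle [11, 4, 19, 17, 16, 1, 9, 10, 12, 21, 22] needs 3 colors (χ ≥ 3).
Vertex 2 is adjacent to every vertex of [1, 4, 9, 10, 11, 12, 16, 17, 19, 21, 22], which already need 3 colors among themselves, so 2 needs a new color (χ ≥ 4).
Hence χ(G) ≥ 4 > 3, so no proper 3-coloring exists.

No, G is not 3-colorable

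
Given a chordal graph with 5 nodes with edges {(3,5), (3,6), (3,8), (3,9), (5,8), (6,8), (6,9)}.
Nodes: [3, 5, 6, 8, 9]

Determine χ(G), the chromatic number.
χ(G) = 3

Clique number ω(G) = 3 (lower bound: χ ≥ ω).
The clique on [3, 5, 8] has size 3, forcing χ ≥ 3, and the coloring below uses 3 colors, so χ(G) = 3.
A valid 3-coloring: color 1: [3]; color 2: [8, 9]; color 3: [5, 6].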